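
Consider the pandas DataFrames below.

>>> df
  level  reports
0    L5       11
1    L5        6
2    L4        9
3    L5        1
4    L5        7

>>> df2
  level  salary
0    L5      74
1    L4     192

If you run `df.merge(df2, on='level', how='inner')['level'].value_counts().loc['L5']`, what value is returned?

4

merge on 'level' (how='inner') → 5 rows:
  level  reports  salary
0    L5       11      74
1    L5        6      74
2    L4        9     192
3    L5        1      74
4    L5        7      74
value_counts of level:
level
L5    4
L4    1
Name: count, dtype: int64
value at index 'L5' → 4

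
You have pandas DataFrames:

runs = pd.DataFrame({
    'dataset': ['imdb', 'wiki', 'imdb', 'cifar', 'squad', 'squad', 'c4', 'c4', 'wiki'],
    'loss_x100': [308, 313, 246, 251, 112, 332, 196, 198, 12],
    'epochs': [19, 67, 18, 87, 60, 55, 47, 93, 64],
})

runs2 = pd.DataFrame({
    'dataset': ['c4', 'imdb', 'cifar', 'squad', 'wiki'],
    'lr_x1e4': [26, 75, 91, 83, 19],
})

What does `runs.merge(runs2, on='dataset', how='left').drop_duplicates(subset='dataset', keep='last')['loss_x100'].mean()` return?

merge on 'dataset' (how='left') → 9 rows:
  dataset  loss_x100  epochs  lr_x1e4
0    imdb        308      19       75
1    wiki        313      67       19
2    imdb        246      18       75
3   cifar        251      87       91
4   squad        112      60       83
5   squad        332      55       83
6      c4        196      47       26
7      c4        198      93       26
8    wiki         12      64       19
drop duplicate dataset (keep=last):
  dataset  loss_x100  epochs  lr_x1e4
2    imdb        246      18       75
3   cifar        251      87       91
5   squad        332      55       83
7      c4        198      93       26
8    wiki         12      64       19

207.8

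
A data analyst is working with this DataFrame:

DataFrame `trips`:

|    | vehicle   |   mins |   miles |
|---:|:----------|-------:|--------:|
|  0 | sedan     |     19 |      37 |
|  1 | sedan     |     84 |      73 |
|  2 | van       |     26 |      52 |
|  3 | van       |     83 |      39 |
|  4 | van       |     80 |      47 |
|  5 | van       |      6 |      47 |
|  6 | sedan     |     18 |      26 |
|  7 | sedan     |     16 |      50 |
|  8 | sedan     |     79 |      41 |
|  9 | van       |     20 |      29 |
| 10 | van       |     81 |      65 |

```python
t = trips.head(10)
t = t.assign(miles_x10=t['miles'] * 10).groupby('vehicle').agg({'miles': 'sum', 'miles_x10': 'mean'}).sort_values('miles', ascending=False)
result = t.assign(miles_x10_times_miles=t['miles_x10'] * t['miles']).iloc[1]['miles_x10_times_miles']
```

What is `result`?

take first 10 rows:
  vehicle  mins  miles
0   sedan    19     37
1   sedan    84     73
2     van    26     52
3     van    83     39
4     van    80     47
5     van     6     47
6   sedan    18     26
7   sedan    16     50
8   sedan    79     41
9     van    20     29
add column miles_x10 = t['miles'] * 10:
  vehicle  mins  miles  miles_x10
0   sedan    19     37        370
1   sedan    84     73        730
2     van    26     52        520
3     van    83     39        390
4     van    80     47        470
5     van     6     47        470
6   sedan    18     26        260
7   sedan    16     50        500
8   sedan    79     41        410
9     van    20     29        290
group by vehicle: sum(miles), mean(miles_x10):
         miles  miles_x10
vehicle                  
sedan      227      454.0
van        214      428.0
sort by miles descending:
         miles  miles_x10
vehicle                  
sedan      227      454.0
van        214      428.0
add column miles_x10_times_miles = t['miles_x10'] * t['miles']:
         miles  miles_x10  miles_x10_times_miles
vehicle                                         
sedan      227      454.0               103058.0
van        214      428.0                91592.0
Hence 91592.0.

91592.0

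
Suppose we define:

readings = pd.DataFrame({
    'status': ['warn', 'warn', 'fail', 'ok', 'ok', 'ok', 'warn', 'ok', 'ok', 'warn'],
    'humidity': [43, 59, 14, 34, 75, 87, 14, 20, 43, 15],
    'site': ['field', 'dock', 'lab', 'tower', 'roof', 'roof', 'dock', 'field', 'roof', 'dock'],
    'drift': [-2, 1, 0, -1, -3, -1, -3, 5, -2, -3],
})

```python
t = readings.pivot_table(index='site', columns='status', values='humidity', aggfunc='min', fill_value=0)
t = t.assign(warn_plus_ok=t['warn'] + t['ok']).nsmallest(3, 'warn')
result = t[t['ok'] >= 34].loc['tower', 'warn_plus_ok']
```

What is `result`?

pivot: rows=site, cols=status, min(humidity):
status  fail  ok  warn
site                  
dock       0   0    14
field      0  20    43
lab       14   0     0
roof       0  43     0
tower      0  34     0
add column warn_plus_ok = t['warn'] + t['ok']:
status  fail  ok  warn  warn_plus_ok
site                                
dock       0   0    14            14
field      0  20    43            63
lab       14   0     0             0
roof       0  43     0            43
tower      0  34     0            34
take 3 rows with smallest warn:
status  fail  ok  warn  warn_plus_ok
site                                
lab       14   0     0             0
roof       0  43     0            43
tower      0  34     0            34
filter rows where ok >= 34:
status  fail  ok  warn  warn_plus_ok
site                                
roof       0  43     0            43
tower      0  34     0            34
Hence 34.

34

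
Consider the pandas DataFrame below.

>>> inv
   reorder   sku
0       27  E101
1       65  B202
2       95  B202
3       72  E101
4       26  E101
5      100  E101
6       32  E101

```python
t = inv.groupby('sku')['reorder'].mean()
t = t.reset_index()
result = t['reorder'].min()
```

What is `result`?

group by sku, mean of reorder:
sku
B202    80.0
E101    51.4
Name: reorder, dtype: float64
reset_index():
    sku  reorder
0  B202     80.0
1  E101     51.4
Taking the min of column 'reorder' gives 51.4.

51.4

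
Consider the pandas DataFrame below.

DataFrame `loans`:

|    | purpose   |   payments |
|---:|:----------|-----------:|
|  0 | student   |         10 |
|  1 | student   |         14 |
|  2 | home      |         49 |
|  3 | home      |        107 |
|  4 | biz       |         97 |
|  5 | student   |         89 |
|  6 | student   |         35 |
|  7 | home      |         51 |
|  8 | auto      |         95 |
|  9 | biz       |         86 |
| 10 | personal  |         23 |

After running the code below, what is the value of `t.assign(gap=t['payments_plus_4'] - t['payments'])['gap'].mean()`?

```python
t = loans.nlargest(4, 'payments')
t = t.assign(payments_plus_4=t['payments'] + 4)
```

take 4 rows with largest payments:
   purpose  payments
3     home       107
4      biz        97
8     auto        95
5  student        89
add column payments_plus_4 = t['payments'] + 4:
   purpose  payments  payments_plus_4
3     home       107              111
4      biz        97              101
8     auto        95               99
5  student        89               93
add column gap = t['payments_plus_4'] - t['payments']:
   purpose  payments  payments_plus_4  gap
3     home       107              111    4
4      biz        97              101    4
8     auto        95               99    4
5  student        89               93    4
Hence 4.0.

4.0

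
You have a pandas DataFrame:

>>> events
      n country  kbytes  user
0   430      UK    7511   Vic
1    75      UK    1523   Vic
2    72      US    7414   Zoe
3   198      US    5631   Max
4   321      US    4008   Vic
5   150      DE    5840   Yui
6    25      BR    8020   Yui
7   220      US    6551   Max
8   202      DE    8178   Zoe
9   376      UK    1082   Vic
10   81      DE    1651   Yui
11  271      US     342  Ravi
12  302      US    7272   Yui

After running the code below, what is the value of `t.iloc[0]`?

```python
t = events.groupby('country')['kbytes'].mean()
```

group by country, mean of kbytes:
country
BR    8020.0
DE    5223.0
UK    3372.0
US    5203.0
Name: kbytes, dtype: float64
Then the value at position 0: 8020.0

8020.0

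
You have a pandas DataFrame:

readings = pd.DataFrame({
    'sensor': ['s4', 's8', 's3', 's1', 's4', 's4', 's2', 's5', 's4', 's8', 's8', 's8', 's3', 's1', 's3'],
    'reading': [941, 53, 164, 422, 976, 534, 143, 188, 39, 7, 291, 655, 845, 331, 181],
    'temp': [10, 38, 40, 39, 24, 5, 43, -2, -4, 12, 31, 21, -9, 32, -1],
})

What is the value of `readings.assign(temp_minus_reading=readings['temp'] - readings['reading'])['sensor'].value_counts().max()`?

add column temp_minus_reading = readings['temp'] - readings['reading']:
   sensor  reading  temp  temp_minus_reading
0      s4      941    10                -931
1      s8       53    38                 -15
2      s3      164    40                -124
3      s1      422    39                -383
4      s4      976    24                -952
5      s4      534     5                -529
6      s2      143    43                -100
7      s5      188    -2                -190
8      s4       39    -4                 -43
9      s8        7    12                   5
10     s8      291    31                -260
11     s8      655    21                -634
12     s3      845    -9                -854
13     s1      331    32                -299
14     s3      181    -1                -182
value_counts of sensor:
sensor
s4    4
s8    4
s3    3
s1    2
s2    1
s5    1
Name: count, dtype: int64

4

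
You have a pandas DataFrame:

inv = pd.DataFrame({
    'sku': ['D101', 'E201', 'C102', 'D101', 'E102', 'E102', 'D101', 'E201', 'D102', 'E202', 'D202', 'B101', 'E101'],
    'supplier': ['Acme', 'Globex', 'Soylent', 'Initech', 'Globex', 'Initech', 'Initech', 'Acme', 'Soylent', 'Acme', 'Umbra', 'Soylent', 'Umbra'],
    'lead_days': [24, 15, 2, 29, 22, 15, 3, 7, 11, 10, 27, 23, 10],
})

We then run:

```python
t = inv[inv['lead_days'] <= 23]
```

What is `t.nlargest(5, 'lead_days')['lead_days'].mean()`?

17.2

filter rows where lead_days <= 23:
     sku supplier  lead_days
1   E201   Globex         15
2   C102  Soylent          2
4   E102   Globex         22
5   E102  Initech         15
6   D101  Initech          3
7   E201     Acme          7
8   D102  Soylent         11
9   E202     Acme         10
11  B101  Soylent         23
12  E101    Umbra         10
take 5 rows with largest lead_days:
     sku supplier  lead_days
11  B101  Soylent         23
4   E102   Globex         22
1   E201   Globex         15
5   E102  Initech         15
8   D102  Soylent         11
Hence 17.2.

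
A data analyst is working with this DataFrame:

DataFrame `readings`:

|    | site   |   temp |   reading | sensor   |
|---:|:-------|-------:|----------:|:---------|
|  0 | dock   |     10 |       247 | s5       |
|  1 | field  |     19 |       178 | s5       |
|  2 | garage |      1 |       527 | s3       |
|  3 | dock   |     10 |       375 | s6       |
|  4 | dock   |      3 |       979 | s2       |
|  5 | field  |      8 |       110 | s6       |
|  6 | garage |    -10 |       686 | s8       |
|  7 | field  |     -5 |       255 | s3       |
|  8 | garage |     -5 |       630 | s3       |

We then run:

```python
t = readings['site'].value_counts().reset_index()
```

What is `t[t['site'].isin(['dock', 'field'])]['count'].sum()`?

value_counts of site:
site
dock      3
field     3
garage    3
Name: count, dtype: int64
reset_index():
     site  count
0    dock      3
1   field      3
2  garage      3
filter rows where site in ['dock', 'field']:
    site  count
0   dock      3
1  field      3

6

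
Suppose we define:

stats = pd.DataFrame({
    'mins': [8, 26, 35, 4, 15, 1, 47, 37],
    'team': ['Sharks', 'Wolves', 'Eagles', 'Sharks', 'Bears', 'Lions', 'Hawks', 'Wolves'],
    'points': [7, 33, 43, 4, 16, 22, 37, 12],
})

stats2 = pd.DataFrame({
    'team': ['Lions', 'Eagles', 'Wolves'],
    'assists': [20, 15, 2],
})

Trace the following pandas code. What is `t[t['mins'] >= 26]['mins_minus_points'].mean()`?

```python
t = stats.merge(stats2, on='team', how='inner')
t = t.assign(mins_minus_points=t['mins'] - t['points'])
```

merge on 'team' (how='inner') → 4 rows:
   mins    team  points  assists
0    26  Wolves      33        2
1    35  Eagles      43       15
2     1   Lions      22       20
3    37  Wolves      12        2
add column mins_minus_points = t['mins'] - t['points']:
   mins    team  points  assists  mins_minus_points
0    26  Wolves      33        2                 -7
1    35  Eagles      43       15                 -8
2     1   Lions      22       20                -21
3    37  Wolves      12        2                 25
filter rows where mins >= 26:
   mins    team  points  assists  mins_minus_points
0    26  Wolves      33        2                 -7
1    35  Eagles      43       15                 -8
3    37  Wolves      12        2                 25
Hence 3.33333333333.

3.33333333333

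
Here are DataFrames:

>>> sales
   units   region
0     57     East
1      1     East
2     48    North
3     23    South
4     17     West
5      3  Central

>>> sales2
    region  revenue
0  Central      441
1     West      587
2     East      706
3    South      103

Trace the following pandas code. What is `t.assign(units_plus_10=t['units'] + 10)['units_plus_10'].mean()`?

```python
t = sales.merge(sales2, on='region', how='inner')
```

30.2

merge on 'region' (how='inner') → 5 rows:
   units   region  revenue
0     57     East      706
1      1     East      706
2     23    South      103
3     17     West      587
4      3  Central      441
add column units_plus_10 = t['units'] + 10:
   units   region  revenue  units_plus_10
0     57     East      706             67
1      1     East      706             11
2     23    South      103             33
3     17     West      587             27
4      3  Central      441             13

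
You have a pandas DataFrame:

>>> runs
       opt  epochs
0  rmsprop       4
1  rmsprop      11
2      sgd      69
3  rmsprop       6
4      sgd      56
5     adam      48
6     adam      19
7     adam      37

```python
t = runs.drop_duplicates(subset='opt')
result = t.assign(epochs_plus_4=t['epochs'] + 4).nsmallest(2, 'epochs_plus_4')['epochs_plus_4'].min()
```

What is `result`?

drop duplicate opt (keep=first):
       opt  epochs
0  rmsprop       4
2      sgd      69
5     adam      48
add column epochs_plus_4 = t['epochs'] + 4:
       opt  epochs  epochs_plus_4
0  rmsprop       4              8
2      sgd      69             73
5     adam      48             52
take 2 rows with smallest epochs_plus_4:
       opt  epochs  epochs_plus_4
0  rmsprop       4              8
5     adam      48             52
Finally, min of column 'epochs_plus_4' = 8.

8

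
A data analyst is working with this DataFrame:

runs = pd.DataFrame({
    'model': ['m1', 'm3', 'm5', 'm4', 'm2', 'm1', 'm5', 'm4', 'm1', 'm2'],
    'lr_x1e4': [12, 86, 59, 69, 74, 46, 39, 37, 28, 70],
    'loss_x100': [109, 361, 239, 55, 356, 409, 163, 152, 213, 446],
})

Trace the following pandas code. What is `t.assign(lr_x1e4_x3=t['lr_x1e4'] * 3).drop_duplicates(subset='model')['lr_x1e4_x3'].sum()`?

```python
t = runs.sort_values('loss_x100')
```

840

sort by loss_x100:
  model  lr_x1e4  loss_x100
3    m4       69         55
0    m1       12        109
7    m4       37        152
6    m5       39        163
8    m1       28        213
2    m5       59        239
4    m2       74        356
1    m3       86        361
5    m1       46        409
9    m2       70        446
add column lr_x1e4_x3 = t['lr_x1e4'] * 3:
  model  lr_x1e4  loss_x100  lr_x1e4_x3
3    m4       69         55         207
0    m1       12        109          36
7    m4       37        152         111
6    m5       39        163         117
8    m1       28        213          84
2    m5       59        239         177
4    m2       74        356         222
1    m3       86        361         258
5    m1       46        409         138
9    m2       70        446         210
drop duplicate model (keep=first):
  model  lr_x1e4  loss_x100  lr_x1e4_x3
3    m4       69         55         207
0    m1       12        109          36
6    m5       39        163         117
4    m2       74        356         222
1    m3       86        361         258
The sum of column 'lr_x1e4_x3' is 840.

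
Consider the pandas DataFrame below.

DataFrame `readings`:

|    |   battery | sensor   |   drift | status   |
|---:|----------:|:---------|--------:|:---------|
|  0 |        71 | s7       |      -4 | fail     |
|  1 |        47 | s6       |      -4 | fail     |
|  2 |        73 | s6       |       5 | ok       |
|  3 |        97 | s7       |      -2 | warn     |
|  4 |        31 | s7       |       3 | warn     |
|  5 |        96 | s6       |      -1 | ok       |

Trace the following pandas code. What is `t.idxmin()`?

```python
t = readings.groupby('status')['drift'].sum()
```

fail

group by status, sum of drift:
status
fail   -8
ok      4
warn    1
Name: drift, dtype: int64
Hence fail.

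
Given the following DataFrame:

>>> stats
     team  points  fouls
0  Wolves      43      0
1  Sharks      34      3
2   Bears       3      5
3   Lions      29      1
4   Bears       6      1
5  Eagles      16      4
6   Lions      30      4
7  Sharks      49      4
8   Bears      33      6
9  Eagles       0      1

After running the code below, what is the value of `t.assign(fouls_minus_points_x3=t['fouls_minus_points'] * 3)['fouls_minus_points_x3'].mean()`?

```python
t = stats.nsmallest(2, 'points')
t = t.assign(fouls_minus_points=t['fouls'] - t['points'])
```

4.5

take 2 rows with smallest points:
     team  points  fouls
9  Eagles       0      1
2   Bears       3      5
add column fouls_minus_points = t['fouls'] - t['points']:
     team  points  fouls  fouls_minus_points
9  Eagles       0      1                   1
2   Bears       3      5                   2
add column fouls_minus_points_x3 = t['fouls_minus_points'] * 3:
     team  points  fouls  fouls_minus_points  fouls_minus_points_x3
9  Eagles       0      1                   1                      3
2   Bears       3      5                   2                      6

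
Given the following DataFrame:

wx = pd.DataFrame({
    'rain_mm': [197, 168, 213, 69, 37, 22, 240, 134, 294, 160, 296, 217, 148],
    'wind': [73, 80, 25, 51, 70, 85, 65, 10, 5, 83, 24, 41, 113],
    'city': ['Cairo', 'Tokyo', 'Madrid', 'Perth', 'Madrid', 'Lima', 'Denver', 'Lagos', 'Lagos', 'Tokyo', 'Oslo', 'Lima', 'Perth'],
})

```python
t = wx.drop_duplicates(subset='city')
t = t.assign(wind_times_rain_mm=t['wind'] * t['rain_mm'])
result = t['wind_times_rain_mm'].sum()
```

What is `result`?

drop duplicate city (keep=first):
    rain_mm  wind    city
0       197    73   Cairo
1       168    80   Tokyo
2       213    25  Madrid
3        69    51   Perth
5        22    85    Lima
6       240    65  Denver
7       134    10   Lagos
10      296    24    Oslo
add column wind_times_rain_mm = t['wind'] * t['rain_mm']:
    rain_mm  wind    city  wind_times_rain_mm
0       197    73   Cairo               14381
1       168    80   Tokyo               13440
2       213    25  Madrid                5325
3        69    51   Perth                3519
5        22    85    Lima                1870
6       240    65  Denver               15600
7       134    10   Lagos                1340
10      296    24    Oslo                7104
So sum() = 62579.

62579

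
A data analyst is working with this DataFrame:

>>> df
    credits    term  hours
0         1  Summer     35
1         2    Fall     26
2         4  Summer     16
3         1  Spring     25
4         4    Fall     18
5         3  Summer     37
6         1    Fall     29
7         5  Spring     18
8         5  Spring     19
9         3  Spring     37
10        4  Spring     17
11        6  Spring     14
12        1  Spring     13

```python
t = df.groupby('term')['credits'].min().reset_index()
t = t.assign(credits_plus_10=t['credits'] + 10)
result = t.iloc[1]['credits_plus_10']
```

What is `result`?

group by term, min of credits:
term
Fall      1
Spring    1
Summer    1
Name: credits, dtype: int64
reset_index():
     term  credits
0    Fall        1
1  Spring        1
2  Summer        1
add column credits_plus_10 = t['credits'] + 10:
     term  credits  credits_plus_10
0    Fall        1               11
1  Spring        1               11
2  Summer        1               11
The value at position 1, column 'credits_plus_10' is 11.

11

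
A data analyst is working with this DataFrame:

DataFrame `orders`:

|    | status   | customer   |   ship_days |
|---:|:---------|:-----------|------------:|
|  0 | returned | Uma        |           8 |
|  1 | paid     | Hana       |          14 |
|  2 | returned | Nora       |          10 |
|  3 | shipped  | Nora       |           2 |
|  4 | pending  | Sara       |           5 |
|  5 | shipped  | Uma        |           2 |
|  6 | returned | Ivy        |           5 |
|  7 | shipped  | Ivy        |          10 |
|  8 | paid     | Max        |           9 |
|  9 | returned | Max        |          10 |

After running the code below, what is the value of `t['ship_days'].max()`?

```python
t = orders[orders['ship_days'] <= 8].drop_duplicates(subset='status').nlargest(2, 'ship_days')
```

filter rows where ship_days <= 8:
     status customer  ship_days
0  returned      Uma          8
3   shipped     Nora          2
4   pending     Sara          5
5   shipped      Uma          2
6  returned      Ivy          5
drop duplicate status (keep=first):
     status customer  ship_days
0  returned      Uma          8
3   shipped     Nora          2
4   pending     Sara          5
take 2 rows with largest ship_days:
     status customer  ship_days
0  returned      Uma          8
4   pending     Sara          5
max of column 'ship_days' → 8

8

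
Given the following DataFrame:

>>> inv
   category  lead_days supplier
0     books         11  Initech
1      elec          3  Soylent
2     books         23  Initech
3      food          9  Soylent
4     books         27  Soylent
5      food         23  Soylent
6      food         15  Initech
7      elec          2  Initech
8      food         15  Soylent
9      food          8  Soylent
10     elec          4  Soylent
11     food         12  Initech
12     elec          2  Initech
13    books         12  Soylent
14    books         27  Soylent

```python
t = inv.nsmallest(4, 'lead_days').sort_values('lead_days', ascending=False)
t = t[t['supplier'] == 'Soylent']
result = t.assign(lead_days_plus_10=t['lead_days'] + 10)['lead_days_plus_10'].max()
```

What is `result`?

14

take 4 rows with smallest lead_days:
   category  lead_days supplier
7      elec          2  Initech
12     elec          2  Initech
1      elec          3  Soylent
10     elec          4  Soylent
sort by lead_days descending:
   category  lead_days supplier
10     elec          4  Soylent
1      elec          3  Soylent
7      elec          2  Initech
12     elec          2  Initech
filter rows where supplier == 'Soylent':
   category  lead_days supplier
10     elec          4  Soylent
1      elec          3  Soylent
add column lead_days_plus_10 = t['lead_days'] + 10:
   category  lead_days supplier  lead_days_plus_10
10     elec          4  Soylent                 14
1      elec          3  Soylent                 13
Hence 14.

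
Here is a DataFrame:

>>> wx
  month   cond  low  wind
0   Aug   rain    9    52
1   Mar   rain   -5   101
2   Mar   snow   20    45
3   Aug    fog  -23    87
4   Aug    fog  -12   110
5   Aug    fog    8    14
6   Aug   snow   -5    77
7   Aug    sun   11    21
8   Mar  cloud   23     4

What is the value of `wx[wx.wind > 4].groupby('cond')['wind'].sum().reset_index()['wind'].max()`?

filter rows where wind > 4:
  month  cond  low  wind
0   Aug  rain    9    52
1   Mar  rain   -5   101
2   Mar  snow   20    45
3   Aug   fog  -23    87
4   Aug   fog  -12   110
5   Aug   fog    8    14
6   Aug  snow   -5    77
7   Aug   sun   11    21
group by cond, sum of wind:
cond
fog     211
rain    153
snow    122
sun      21
Name: wind, dtype: int64
reset_index():
   cond  wind
0   fog   211
1  rain   153
2  snow   122
3   sun    21
So max() = 211.

211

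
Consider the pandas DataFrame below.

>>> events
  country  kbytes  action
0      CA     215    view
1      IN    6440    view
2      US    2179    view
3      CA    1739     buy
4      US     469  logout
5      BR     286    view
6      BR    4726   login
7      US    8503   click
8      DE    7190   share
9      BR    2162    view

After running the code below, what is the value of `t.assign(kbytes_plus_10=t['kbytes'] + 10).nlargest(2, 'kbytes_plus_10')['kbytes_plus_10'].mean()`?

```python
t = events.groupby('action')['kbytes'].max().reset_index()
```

7856.5

group by action, max of kbytes:
action
buy       1739
click     8503
login     4726
logout     469
share     7190
view      6440
Name: kbytes, dtype: int64
reset_index():
   action  kbytes
0     buy    1739
1   click    8503
2   login    4726
3  logout     469
4   share    7190
5    view    6440
add column kbytes_plus_10 = t['kbytes'] + 10:
   action  kbytes  kbytes_plus_10
0     buy    1739            1749
1   click    8503            8513
2   login    4726            4736
3  logout     469             479
4   share    7190            7200
5    view    6440            6450
take 2 rows with largest kbytes_plus_10:
  action  kbytes  kbytes_plus_10
1  click    8503            8513
4  share    7190            7200
Finally, mean of column 'kbytes_plus_10' = 7856.5.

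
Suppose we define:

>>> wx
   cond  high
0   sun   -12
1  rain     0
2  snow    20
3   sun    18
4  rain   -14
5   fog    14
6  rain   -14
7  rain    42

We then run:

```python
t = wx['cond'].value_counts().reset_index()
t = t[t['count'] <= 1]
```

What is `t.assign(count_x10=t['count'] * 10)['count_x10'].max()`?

10

value_counts of cond:
cond
rain    4
sun     2
snow    1
fog     1
Name: count, dtype: int64
reset_index():
   cond  count
0  rain      4
1   sun      2
2  snow      1
3   fog      1
filter rows where count <= 1:
   cond  count
2  snow      1
3   fog      1
add column count_x10 = t['count'] * 10:
   cond  count  count_x10
2  snow      1         10
3   fog      1         10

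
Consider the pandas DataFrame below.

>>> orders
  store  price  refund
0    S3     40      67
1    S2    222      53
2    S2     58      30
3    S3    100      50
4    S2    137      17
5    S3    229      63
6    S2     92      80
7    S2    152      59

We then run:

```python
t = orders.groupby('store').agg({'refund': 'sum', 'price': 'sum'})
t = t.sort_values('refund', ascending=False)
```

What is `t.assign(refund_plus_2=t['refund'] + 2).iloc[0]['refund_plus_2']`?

241

group by store: sum(refund), sum(price):
       refund  price
store               
S2        239    661
S3        180    369
sort by refund descending:
       refund  price
store               
S2        239    661
S3        180    369
add column refund_plus_2 = t['refund'] + 2:
       refund  price  refund_plus_2
store                              
S2        239    661            241
S3        180    369            182
value at position 0, column 'refund_plus_2' → 241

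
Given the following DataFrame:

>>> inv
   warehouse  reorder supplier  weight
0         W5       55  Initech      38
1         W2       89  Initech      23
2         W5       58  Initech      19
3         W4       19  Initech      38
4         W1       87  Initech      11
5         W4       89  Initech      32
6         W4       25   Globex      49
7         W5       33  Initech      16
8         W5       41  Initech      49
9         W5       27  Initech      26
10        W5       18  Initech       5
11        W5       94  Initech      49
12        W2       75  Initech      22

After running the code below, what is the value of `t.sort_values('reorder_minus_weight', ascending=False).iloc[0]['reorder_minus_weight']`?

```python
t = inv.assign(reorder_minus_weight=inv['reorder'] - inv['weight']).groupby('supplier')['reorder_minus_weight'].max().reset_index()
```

76

add column reorder_minus_weight = inv['reorder'] - inv['weight']:
   warehouse  reorder supplier  weight  reorder_minus_weight
0         W5       55  Initech      38                    17
1         W2       89  Initech      23                    66
2         W5       58  Initech      19                    39
3         W4       19  Initech      38                   -19
4         W1       87  Initech      11                    76
5         W4       89  Initech      32                    57
6         W4       25   Globex      49                   -24
7         W5       33  Initech      16                    17
8         W5       41  Initech      49                    -8
9         W5       27  Initech      26                     1
10        W5       18  Initech       5                    13
11        W5       94  Initech      49                    45
12        W2       75  Initech      22                    53
group by supplier, max of reorder_minus_weight:
supplier
Globex    -24
Initech    76
Name: reorder_minus_weight, dtype: int64
reset_index():
  supplier  reorder_minus_weight
0   Globex                   -24
1  Initech                    76
sort by reorder_minus_weight descending:
  supplier  reorder_minus_weight
1  Initech                    76
0   Globex                   -24
Hence 76.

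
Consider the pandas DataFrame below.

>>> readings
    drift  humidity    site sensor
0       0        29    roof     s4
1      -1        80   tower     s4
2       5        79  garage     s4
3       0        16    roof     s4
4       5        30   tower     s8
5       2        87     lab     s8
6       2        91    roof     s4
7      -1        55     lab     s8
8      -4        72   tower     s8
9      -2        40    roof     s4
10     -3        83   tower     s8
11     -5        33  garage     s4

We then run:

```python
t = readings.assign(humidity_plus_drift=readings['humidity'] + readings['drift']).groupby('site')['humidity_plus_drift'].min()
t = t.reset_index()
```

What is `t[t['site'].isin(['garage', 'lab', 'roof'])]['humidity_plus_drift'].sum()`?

98

add column humidity_plus_drift = readings['humidity'] + readings['drift']:
    drift  humidity    site sensor  humidity_plus_drift
0       0        29    roof     s4                   29
1      -1        80   tower     s4                   79
2       5        79  garage     s4                   84
3       0        16    roof     s4                   16
4       5        30   tower     s8                   35
5       2        87     lab     s8                   89
6       2        91    roof     s4                   93
7      -1        55     lab     s8                   54
8      -4        72   tower     s8                   68
9      -2        40    roof     s4                   38
10     -3        83   tower     s8                   80
11     -5        33  garage     s4                   28
group by site, min of humidity_plus_drift:
site
garage    28
lab       54
roof      16
tower     35
Name: humidity_plus_drift, dtype: int64
reset_index():
     site  humidity_plus_drift
0  garage                   28
1     lab                   54
2    roof                   16
3   tower                   35
filter rows where site in ['garage', 'lab', 'roof']:
     site  humidity_plus_drift
0  garage                   28
1     lab                   54
2    roof                   16
Reading off the sum of column 'humidity_plus_drift', we get 98.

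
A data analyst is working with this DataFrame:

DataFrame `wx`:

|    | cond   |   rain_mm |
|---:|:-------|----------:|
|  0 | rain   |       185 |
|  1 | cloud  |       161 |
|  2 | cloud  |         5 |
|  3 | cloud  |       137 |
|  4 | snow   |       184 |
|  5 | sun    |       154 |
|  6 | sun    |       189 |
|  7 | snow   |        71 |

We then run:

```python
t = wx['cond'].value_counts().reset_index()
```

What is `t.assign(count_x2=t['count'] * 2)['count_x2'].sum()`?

16

value_counts of cond:
cond
cloud    3
snow     2
sun      2
rain     1
Name: count, dtype: int64
reset_index():
    cond  count
0  cloud      3
1   snow      2
2    sun      2
3   rain      1
add column count_x2 = t['count'] * 2:
    cond  count  count_x2
0  cloud      3         6
1   snow      2         4
2    sun      2         4
3   rain      1         2
Reading off the sum of column 'count_x2', we get 16.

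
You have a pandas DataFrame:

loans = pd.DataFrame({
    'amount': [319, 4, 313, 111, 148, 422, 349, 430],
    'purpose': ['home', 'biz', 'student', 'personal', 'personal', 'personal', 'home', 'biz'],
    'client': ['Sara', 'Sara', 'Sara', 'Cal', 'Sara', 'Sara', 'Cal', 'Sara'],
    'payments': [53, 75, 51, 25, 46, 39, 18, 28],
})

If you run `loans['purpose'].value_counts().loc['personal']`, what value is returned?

3

value_counts of purpose:
purpose
personal    3
home        2
biz         2
student     1
Name: count, dtype: int64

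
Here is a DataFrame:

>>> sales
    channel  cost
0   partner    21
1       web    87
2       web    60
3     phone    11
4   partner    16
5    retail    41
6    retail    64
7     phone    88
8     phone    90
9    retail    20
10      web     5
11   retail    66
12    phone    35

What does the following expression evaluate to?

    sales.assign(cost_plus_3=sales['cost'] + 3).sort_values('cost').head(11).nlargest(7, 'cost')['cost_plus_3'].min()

add column cost_plus_3 = sales['cost'] + 3:
    channel  cost  cost_plus_3
0   partner    21           24
1       web    87           90
2       web    60           63
3     phone    11           14
4   partner    16           19
5    retail    41           44
6    retail    64           67
7     phone    88           91
8     phone    90           93
9    retail    20           23
10      web     5            8
11   retail    66           69
12    phone    35           38
sort by cost:
    channel  cost  cost_plus_3
10      web     5            8
3     phone    11           14
4   partner    16           19
9    retail    20           23
0   partner    21           24
12    phone    35           38
5    retail    41           44
2       web    60           63
6    retail    64           67
11   retail    66           69
1       web    87           90
7     phone    88           91
8     phone    90           93
take first 11 rows:
    channel  cost  cost_plus_3
10      web     5            8
3     phone    11           14
4   partner    16           19
9    retail    20           23
0   partner    21           24
12    phone    35           38
5    retail    41           44
2       web    60           63
6    retail    64           67
11   retail    66           69
1       web    87           90
take 7 rows with largest cost:
    channel  cost  cost_plus_3
1       web    87           90
11   retail    66           69
6    retail    64           67
2       web    60           63
5    retail    41           44
12    phone    35           38
0   partner    21           24
Reading off the min of column 'cost_plus_3', we get 24.

24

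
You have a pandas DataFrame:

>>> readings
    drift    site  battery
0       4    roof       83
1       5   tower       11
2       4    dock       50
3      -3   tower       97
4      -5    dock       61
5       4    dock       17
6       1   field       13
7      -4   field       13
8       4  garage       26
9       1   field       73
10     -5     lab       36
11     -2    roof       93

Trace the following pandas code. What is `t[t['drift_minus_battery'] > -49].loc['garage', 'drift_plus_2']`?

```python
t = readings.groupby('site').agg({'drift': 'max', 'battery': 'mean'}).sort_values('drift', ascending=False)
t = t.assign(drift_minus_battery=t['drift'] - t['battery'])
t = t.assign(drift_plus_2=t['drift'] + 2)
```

group by site: max(drift), mean(battery):
        drift    battery
site                    
dock        4  42.666667
field       1  33.000000
garage      4  26.000000
lab        -5  36.000000
roof        4  88.000000
tower       5  54.000000
sort by drift descending:
        drift    battery
site                    
tower       5  54.000000
dock        4  42.666667
garage      4  26.000000
roof        4  88.000000
field       1  33.000000
lab        -5  36.000000
add column drift_minus_battery = t['drift'] - t['battery']:
        drift    battery  drift_minus_battery
site                                         
tower       5  54.000000           -49.000000
dock        4  42.666667           -38.666667
garage      4  26.000000           -22.000000
roof        4  88.000000           -84.000000
field       1  33.000000           -32.000000
lab        -5  36.000000           -41.000000
add column drift_plus_2 = t['drift'] + 2:
        drift    battery  drift_minus_battery  drift_plus_2
site                                                       
tower       5  54.000000           -49.000000             7
dock        4  42.666667           -38.666667             6
garage      4  26.000000           -22.000000             6
roof        4  88.000000           -84.000000             6
field       1  33.000000           -32.000000             3
lab        -5  36.000000           -41.000000            -3
filter rows where drift_minus_battery > -49:
        drift    battery  drift_minus_battery  drift_plus_2
site                                                       
dock        4  42.666667           -38.666667             6
garage      4  26.000000           -22.000000             6
field       1  33.000000           -32.000000             3
lab        -5  36.000000           -41.000000            -3
So loc['garage', 'drift_plus_2'] = 6.

6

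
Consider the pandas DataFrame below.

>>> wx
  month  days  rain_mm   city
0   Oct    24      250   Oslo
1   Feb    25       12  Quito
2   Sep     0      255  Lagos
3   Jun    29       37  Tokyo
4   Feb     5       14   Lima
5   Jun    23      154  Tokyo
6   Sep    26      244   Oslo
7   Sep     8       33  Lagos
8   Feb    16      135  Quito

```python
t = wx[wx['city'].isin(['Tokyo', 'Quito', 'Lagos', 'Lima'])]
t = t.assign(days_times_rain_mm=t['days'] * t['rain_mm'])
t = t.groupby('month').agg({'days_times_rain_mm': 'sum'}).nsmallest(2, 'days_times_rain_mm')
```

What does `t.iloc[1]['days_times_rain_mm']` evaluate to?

2530

filter rows where city in ['Tokyo', 'Quito', 'Lagos', 'Lima']:
  month  days  rain_mm   city
1   Feb    25       12  Quito
2   Sep     0      255  Lagos
3   Jun    29       37  Tokyo
4   Feb     5       14   Lima
5   Jun    23      154  Tokyo
7   Sep     8       33  Lagos
8   Feb    16      135  Quito
add column days_times_rain_mm = t['days'] * t['rain_mm']:
  month  days  rain_mm   city  days_times_rain_mm
1   Feb    25       12  Quito                 300
2   Sep     0      255  Lagos                   0
3   Jun    29       37  Tokyo                1073
4   Feb     5       14   Lima                  70
5   Jun    23      154  Tokyo                3542
7   Sep     8       33  Lagos                 264
8   Feb    16      135  Quito                2160
group by month, sum of days_times_rain_mm:
       days_times_rain_mm
month                    
Feb                  2530
Jun                  4615
Sep                   264
take 2 rows with smallest days_times_rain_mm:
       days_times_rain_mm
month                    
Sep                   264
Feb                  2530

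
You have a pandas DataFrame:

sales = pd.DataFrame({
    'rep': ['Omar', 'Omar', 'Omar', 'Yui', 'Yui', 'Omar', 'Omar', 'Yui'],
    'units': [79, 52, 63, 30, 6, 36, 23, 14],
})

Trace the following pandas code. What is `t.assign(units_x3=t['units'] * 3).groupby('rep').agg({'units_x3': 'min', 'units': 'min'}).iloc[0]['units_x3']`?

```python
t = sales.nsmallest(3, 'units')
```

take 3 rows with smallest units:
    rep  units
4   Yui      6
7   Yui     14
6  Omar     23
add column units_x3 = t['units'] * 3:
    rep  units  units_x3
4   Yui      6        18
7   Yui     14        42
6  Omar     23        69
group by rep: min(units_x3), min(units):
      units_x3  units
rep                  
Omar        69     23
Yui         18      6

69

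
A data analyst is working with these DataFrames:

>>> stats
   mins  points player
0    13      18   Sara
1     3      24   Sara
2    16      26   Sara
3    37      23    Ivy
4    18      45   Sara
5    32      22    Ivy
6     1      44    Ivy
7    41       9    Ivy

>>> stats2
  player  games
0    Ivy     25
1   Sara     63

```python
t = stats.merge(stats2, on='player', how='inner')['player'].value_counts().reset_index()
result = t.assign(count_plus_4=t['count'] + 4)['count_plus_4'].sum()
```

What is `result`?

16

merge on 'player' (how='inner') → 8 rows:
   mins  points player  games
0    13      18   Sara     63
1     3      24   Sara     63
2    16      26   Sara     63
3    37      23    Ivy     25
4    18      45   Sara     63
5    32      22    Ivy     25
6     1      44    Ivy     25
7    41       9    Ivy     25
value_counts of player:
player
Sara    4
Ivy     4
Name: count, dtype: int64
reset_index():
  player  count
0   Sara      4
1    Ivy      4
add column count_plus_4 = t['count'] + 4:
  player  count  count_plus_4
0   Sara      4             8
1    Ivy      4             8
The sum of column 'count_plus_4' is 16.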